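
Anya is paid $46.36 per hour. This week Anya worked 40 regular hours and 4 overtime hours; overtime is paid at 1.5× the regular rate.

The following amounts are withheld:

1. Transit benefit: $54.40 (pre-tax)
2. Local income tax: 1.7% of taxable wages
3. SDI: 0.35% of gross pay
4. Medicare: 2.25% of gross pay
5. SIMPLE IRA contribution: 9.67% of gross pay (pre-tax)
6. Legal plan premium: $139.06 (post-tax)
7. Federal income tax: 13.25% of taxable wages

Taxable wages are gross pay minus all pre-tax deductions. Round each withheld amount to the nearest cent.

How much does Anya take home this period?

$1397.59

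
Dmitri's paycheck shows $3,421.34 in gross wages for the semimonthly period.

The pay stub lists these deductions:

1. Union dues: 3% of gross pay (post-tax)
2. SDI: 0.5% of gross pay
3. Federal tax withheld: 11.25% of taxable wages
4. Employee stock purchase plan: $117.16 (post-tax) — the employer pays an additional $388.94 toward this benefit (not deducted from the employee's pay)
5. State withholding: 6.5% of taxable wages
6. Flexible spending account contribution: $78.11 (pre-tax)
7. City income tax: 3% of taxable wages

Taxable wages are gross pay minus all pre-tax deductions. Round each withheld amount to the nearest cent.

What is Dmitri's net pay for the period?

$2,412.60

Flexible spending account contribution: $78.11
Taxable wages = $3,421.34 − $78.11 = $3,343.23
State withholding: $3,343.23 × 0.065 = $217.31
City income tax: $3,343.23 × 0.03 = $100.30
Federal tax withheld: $3,343.23 × 0.1125 = $376.11
SDI: $3,421.34 × 0.005 = $17.11
Union dues: $3,421.34 × 0.03 = $102.64
Employee stock purchase plan: $117.16
(Employer's $388.94 toward employee stock purchase plan is not withheld from the employee.)
Total deductions = $78.11 + $217.31 + $100.30 + $376.11 + $17.11 + $102.64 + $117.16 = $1,008.74
Net pay = $3,421.34 − $1,008.74 = $2,412.60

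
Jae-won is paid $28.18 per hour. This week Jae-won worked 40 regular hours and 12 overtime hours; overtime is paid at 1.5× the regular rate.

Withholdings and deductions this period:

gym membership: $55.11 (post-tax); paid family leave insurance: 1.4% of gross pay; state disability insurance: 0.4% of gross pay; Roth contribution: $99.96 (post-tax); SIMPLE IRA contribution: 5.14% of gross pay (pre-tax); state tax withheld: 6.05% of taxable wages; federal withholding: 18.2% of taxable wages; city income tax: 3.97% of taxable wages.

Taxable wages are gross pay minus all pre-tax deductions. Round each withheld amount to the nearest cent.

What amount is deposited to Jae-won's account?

Regular pay: 40 × $28.18 = $1,127.20
Overtime pay: 12 × $28.18 × 1.5 = $507.24
Gross pay = $1,127.20 + $507.24 = $1,634.44
SIMPLE IRA contribution: $1,634.44 × 0.0514 = $84.01
Taxable wages = $1,634.44 − $84.01 = $1,550.43
State tax withheld: $1,550.43 × 0.0605 = $93.80
City income tax: $1,550.43 × 0.0397 = $61.55
Federal withholding: $1,550.43 × 0.182 = $282.18
Paid family leave insurance: $1,634.44 × 0.014 = $22.88
State disability insurance: $1,634.44 × 0.004 = $6.54
Roth contribution: $99.96
Gym membership: $55.11
Total deductions = $84.01 + $93.80 + $61.55 + $282.18 + $22.88 + $6.54 + $99.96 + $55.11 = $706.03
Net pay = $1,634.44 − $706.03 = $928.41

$928.41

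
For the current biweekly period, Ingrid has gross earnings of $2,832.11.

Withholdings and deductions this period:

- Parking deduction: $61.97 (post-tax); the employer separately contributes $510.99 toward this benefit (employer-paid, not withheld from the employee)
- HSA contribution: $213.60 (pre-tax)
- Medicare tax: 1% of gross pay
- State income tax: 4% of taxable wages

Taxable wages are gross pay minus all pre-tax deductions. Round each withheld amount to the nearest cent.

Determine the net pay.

$2,423.48

HSA contribution: $213.60
Taxable wages = $2,832.11 − $213.60 = $2,618.51
State income tax: $2,618.51 × 0.04 = $104.74
Medicare tax: $2,832.11 × 0.01 = $28.32
Parking deduction: $61.97
(Employer's $510.99 toward parking deduction is not withheld from the employee.)
Total deductions = $213.60 + $104.74 + $28.32 + $61.97 = $408.63
Net pay = $2,832.11 − $408.63 = $2,423.48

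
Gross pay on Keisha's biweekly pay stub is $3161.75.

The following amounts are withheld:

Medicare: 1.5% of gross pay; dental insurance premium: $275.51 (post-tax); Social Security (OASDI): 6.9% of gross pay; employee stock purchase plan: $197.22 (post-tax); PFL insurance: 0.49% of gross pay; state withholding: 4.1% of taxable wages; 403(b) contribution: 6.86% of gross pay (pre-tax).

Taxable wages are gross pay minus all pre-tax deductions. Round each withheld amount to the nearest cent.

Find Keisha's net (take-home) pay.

403(b) contribution: $3161.75 × 0.0686 = $216.90
Taxable wages = $3161.75 − $216.90 = $2944.85
State withholding: $2944.85 × 0.041 = $120.74
Social Security (OASDI): $3161.75 × 0.069 = $218.16
PFL insurance: $3161.75 × 0.0049 = $15.49
Medicare: $3161.75 × 0.015 = $47.43
Employee stock purchase plan: $197.22
Dental insurance premium: $275.51
Total deductions = $216.90 + $120.74 + $218.16 + $15.49 + $47.43 + $197.22 + $275.51 = $1091.45
Net pay = $3161.75 − $1091.45 = $2070.30

$2070.30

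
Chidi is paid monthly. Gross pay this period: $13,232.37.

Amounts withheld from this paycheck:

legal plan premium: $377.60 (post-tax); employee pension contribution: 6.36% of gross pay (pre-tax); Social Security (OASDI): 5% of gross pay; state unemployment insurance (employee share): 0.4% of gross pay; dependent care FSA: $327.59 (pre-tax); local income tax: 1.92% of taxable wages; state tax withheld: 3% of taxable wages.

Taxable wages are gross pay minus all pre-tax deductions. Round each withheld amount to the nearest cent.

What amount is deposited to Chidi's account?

$10,377.54

Employee pension contribution: $13,232.37 × 0.0636 = $841.58
Dependent care FSA: $327.59
Pre-tax total = $841.58 + $327.59 = $1,169.17
Taxable wages = $13,232.37 − $1,169.17 = $12,063.20
State tax withheld: $12,063.20 × 0.03 = $361.90
Local income tax: $12,063.20 × 0.0192 = $231.61
State unemployment insurance (employee share): $13,232.37 × 0.004 = $52.93
Social Security (OASDI): $13,232.37 × 0.05 = $661.62
Legal plan premium: $377.60
Total deductions = $841.58 + $327.59 + $361.90 + $231.61 + $52.93 + $661.62 + $377.60 = $2,854.83
Net pay = $13,232.37 − $2,854.83 = $10,377.54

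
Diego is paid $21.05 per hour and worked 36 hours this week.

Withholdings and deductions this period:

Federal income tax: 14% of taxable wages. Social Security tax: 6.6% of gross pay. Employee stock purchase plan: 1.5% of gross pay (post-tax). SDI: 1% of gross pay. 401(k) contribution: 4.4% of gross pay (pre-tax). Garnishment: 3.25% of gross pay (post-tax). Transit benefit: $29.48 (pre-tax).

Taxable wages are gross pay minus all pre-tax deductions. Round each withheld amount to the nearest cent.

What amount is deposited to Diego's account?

$504.09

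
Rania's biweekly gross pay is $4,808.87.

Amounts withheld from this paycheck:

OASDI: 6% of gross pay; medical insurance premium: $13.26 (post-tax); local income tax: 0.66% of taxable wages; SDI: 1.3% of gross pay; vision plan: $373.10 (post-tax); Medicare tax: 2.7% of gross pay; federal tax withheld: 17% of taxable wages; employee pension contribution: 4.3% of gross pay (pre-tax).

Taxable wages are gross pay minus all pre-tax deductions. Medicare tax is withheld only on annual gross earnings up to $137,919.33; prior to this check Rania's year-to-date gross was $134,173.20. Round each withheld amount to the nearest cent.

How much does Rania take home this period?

$2,950.80

Employee pension contribution: $4,808.87 × 0.043 = $206.78
Taxable wages = $4,808.87 − $206.78 = $4,602.09
Federal tax withheld: $4,602.09 × 0.17 = $782.36
Local income tax: $4,602.09 × 0.0066 = $30.37
OASDI: $4,808.87 × 0.06 = $288.53
Medicare tax: only $137,919.33 − $134,173.20 = $3,746.13 of this check is subject → $3,746.13 × 0.027 = $101.15
SDI: $4,808.87 × 0.013 = $62.52
Vision plan: $373.10
Medical insurance premium: $13.26
Total deductions = $206.78 + $782.36 + $30.37 + $288.53 + $101.15 + $62.52 + $373.10 + $13.26 = $1,858.07
Net pay = $4,808.87 − $1,858.07 = $2,950.80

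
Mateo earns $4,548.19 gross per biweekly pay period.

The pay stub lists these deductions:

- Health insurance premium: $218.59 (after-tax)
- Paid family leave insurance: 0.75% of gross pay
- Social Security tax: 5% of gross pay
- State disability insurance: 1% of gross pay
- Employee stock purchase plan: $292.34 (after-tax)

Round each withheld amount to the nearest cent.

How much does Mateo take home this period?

$3,730.26

Social Security tax: $4,548.19 × 0.05 = $227.41
Paid family leave insurance: $4,548.19 × 0.0075 = $34.11
State disability insurance: $4,548.19 × 0.01 = $45.48
Employee stock purchase plan: $292.34
Health insurance premium: $218.59
Total deductions = $227.41 + $34.11 + $45.48 + $292.34 + $218.59 = $817.93
Net pay = $4,548.19 − $817.93 = $3,730.26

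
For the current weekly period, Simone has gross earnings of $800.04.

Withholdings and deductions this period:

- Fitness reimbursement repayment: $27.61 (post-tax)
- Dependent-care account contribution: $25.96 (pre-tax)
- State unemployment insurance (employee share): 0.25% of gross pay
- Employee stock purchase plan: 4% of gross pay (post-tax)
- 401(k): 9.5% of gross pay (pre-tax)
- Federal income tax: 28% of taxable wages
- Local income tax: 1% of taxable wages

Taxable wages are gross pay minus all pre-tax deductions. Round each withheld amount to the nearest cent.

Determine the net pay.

Dependent-care account contribution: $25.96
401(k): $800.04 × 0.095 = $76.00
Pre-tax total = $25.96 + $76.00 = $101.96
Taxable wages = $800.04 − $101.96 = $698.08
Federal income tax: $698.08 × 0.28 = $195.46
Local income tax: $698.08 × 0.01 = $6.98
State unemployment insurance (employee share): $800.04 × 0.0025 = $2.00
Employee stock purchase plan: $800.04 × 0.04 = $32.00
Fitness reimbursement repayment: $27.61
Total deductions = $25.96 + $76.00 + $195.46 + $6.98 + $2.00 + $32.00 + $27.61 = $366.01
Net pay = $800.04 − $366.01 = $434.03

$434.03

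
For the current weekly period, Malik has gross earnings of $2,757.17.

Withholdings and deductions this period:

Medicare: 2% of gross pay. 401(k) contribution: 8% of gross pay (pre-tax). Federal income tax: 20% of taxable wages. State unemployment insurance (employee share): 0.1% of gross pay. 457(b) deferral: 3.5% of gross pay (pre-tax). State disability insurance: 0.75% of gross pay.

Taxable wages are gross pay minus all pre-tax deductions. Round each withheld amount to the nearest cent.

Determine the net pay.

457(b) deferral: $2,757.17 × 0.035 = $96.50
401(k) contribution: $2,757.17 × 0.08 = $220.57
Pre-tax total = $96.50 + $220.57 = $317.07
Taxable wages = $2,757.17 − $317.07 = $2,440.10
Federal income tax: $2,440.10 × 0.2 = $488.02
Medicare: $2,757.17 × 0.02 = $55.14
State disability insurance: $2,757.17 × 0.0075 = $20.68
State unemployment insurance (employee share): $2,757.17 × 0.001 = $2.76
Total deductions = $96.50 + $220.57 + $488.02 + $55.14 + $20.68 + $2.76 = $883.67
Net pay = $2,757.17 − $883.67 = $1,873.50

$1,873.50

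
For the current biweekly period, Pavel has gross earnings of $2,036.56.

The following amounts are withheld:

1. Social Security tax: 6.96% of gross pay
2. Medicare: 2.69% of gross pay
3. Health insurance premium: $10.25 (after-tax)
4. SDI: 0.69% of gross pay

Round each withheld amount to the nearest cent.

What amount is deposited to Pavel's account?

Social Security tax: $2,036.56 × 0.0696 = $141.74
SDI: $2,036.56 × 0.0069 = $14.05
Medicare: $2,036.56 × 0.0269 = $54.78
Health insurance premium: $10.25
Total deductions = $141.74 + $14.05 + $54.78 + $10.25 = $220.82
Net pay = $2,036.56 − $220.82 = $1,815.74

$1,815.74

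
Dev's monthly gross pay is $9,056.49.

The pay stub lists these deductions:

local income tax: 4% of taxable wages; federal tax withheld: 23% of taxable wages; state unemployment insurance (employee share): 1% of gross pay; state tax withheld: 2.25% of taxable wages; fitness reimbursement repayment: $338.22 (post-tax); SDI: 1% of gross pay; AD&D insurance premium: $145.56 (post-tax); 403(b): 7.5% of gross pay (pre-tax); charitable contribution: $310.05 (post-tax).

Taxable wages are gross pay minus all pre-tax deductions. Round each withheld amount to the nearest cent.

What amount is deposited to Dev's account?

$4,951.95

403(b): $9,056.49 × 0.075 = $679.24
Taxable wages = $9,056.49 − $679.24 = $8,377.25
Federal tax withheld: $8,377.25 × 0.23 = $1,926.77
Local income tax: $8,377.25 × 0.04 = $335.09
State tax withheld: $8,377.25 × 0.0225 = $188.49
State unemployment insurance (employee share): $9,056.49 × 0.01 = $90.56
SDI: $9,056.49 × 0.01 = $90.56
Charitable contribution: $310.05
AD&D insurance premium: $145.56
Fitness reimbursement repayment: $338.22
Total deductions = $679.24 + $1,926.77 + $335.09 + $188.49 + $90.56 + $90.56 + $310.05 + $145.56 + $338.22 = $4,104.54
Net pay = $9,056.49 − $4,104.54 = $4,951.95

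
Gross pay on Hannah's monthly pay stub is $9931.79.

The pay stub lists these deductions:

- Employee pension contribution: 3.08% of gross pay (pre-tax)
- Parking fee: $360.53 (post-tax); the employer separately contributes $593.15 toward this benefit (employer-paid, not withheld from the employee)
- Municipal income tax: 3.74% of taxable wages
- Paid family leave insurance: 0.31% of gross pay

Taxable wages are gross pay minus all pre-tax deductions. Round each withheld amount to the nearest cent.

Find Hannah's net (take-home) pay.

$8874.56

Employee pension contribution: $9931.79 × 0.0308 = $305.90
Taxable wages = $9931.79 − $305.90 = $9625.89
Municipal income tax: $9625.89 × 0.0374 = $360.01
Paid family leave insurance: $9931.79 × 0.0031 = $30.79
Parking fee: $360.53
(Employer's $593.15 toward parking fee is not withheld from the employee.)
Total deductions = $305.90 + $360.01 + $30.79 + $360.53 = $1057.23
Net pay = $9931.79 − $1057.23 = $8874.56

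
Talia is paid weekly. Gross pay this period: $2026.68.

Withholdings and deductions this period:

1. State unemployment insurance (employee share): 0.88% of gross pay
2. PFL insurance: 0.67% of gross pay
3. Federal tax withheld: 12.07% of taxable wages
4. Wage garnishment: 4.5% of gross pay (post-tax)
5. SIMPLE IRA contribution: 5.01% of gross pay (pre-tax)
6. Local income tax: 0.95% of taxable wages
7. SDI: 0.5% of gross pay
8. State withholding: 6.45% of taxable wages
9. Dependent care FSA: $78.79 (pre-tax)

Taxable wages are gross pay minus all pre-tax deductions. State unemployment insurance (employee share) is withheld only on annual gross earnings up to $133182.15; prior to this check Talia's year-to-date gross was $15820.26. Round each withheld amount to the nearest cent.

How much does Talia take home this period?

SIMPLE IRA contribution: $2026.68 × 0.0501 = $101.54
Dependent care FSA: $78.79
Pre-tax total = $101.54 + $78.79 = $180.33
Taxable wages = $2026.68 − $180.33 = $1846.35
Federal tax withheld: $1846.35 × 0.1207 = $222.85
State withholding: $1846.35 × 0.0645 = $119.09
Local income tax: $1846.35 × 0.0095 = $17.54
PFL insurance: $2026.68 × 0.0067 = $13.58
SDI: $2026.68 × 0.005 = $10.13
State unemployment insurance (employee share): cap not yet reached, full $2026.68 is subject → $2026.68 × 0.0088 = $17.83
Wage garnishment: $2026.68 × 0.045 = $91.20
Total deductions = $101.54 + $78.79 + $222.85 + $119.09 + $17.54 + $13.58 + $10.13 + $17.83 + $91.20 = $672.55
Net pay = $2026.68 − $672.55 = $1354.13

$1354.13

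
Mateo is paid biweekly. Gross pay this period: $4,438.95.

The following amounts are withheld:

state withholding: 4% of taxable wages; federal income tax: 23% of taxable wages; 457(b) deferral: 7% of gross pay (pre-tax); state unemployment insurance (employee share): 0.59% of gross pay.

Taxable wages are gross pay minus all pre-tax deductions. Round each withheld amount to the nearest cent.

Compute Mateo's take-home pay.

457(b) deferral: $4,438.95 × 0.07 = $310.73
Taxable wages = $4,438.95 − $310.73 = $4,128.22
State withholding: $4,128.22 × 0.04 = $165.13
Federal income tax: $4,128.22 × 0.23 = $949.49
State unemployment insurance (employee share): $4,438.95 × 0.0059 = $26.19
Total deductions = $310.73 + $165.13 + $949.49 + $26.19 = $1,451.54
Net pay = $4,438.95 − $1,451.54 = $2,987.41

$2,987.41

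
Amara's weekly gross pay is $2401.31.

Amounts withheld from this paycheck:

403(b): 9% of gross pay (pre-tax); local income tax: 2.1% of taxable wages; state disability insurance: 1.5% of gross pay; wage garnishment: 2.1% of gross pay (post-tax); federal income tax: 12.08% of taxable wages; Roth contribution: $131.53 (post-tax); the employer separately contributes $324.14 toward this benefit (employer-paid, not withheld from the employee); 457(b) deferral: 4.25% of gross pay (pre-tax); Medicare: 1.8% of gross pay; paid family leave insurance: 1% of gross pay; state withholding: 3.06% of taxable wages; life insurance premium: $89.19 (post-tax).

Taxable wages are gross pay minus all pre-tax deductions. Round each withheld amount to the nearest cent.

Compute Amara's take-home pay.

$1349.60

457(b) deferral: $2401.31 × 0.0425 = $102.06
403(b): $2401.31 × 0.09 = $216.12
Pre-tax total = $102.06 + $216.12 = $318.18
Taxable wages = $2401.31 − $318.18 = $2083.13
State withholding: $2083.13 × 0.0306 = $63.74
Local income tax: $2083.13 × 0.021 = $43.75
Federal income tax: $2083.13 × 0.1208 = $251.64
State disability insurance: $2401.31 × 0.015 = $36.02
Medicare: $2401.31 × 0.018 = $43.22
Paid family leave insurance: $2401.31 × 0.01 = $24.01
Life insurance premium: $89.19
Wage garnishment: $2401.31 × 0.021 = $50.43
Roth contribution: $131.53
(Employer's $324.14 toward Roth contribution is not withheld from the employee.)
Total deductions = $102.06 + $216.12 + $63.74 + $43.75 + $251.64 + $36.02 + $43.22 + $24.01 + $89.19 + $50.43 + $131.53 = $1051.71
Net pay = $2401.31 − $1051.71 = $1349.60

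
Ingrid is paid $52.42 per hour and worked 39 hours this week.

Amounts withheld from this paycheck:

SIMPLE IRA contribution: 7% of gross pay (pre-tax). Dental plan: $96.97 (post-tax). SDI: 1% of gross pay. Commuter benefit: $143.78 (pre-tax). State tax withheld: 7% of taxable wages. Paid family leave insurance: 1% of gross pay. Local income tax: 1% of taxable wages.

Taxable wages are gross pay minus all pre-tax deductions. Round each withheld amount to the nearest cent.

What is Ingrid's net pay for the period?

Gross pay: 39 × $52.42 = $2044.38
SIMPLE IRA contribution: $2044.38 × 0.07 = $143.11
Commuter benefit: $143.78
Pre-tax total = $143.11 + $143.78 = $286.89
Taxable wages = $2044.38 − $286.89 = $1757.49
Local income tax: $1757.49 × 0.01 = $17.57
State tax withheld: $1757.49 × 0.07 = $123.02
SDI: $2044.38 × 0.01 = $20.44
Paid family leave insurance: $2044.38 × 0.01 = $20.44
Dental plan: $96.97
Total deductions = $143.11 + $143.78 + $17.57 + $123.02 + $20.44 + $20.44 + $96.97 = $565.33
Net pay = $2044.38 − $565.33 = $1479.05

$1479.05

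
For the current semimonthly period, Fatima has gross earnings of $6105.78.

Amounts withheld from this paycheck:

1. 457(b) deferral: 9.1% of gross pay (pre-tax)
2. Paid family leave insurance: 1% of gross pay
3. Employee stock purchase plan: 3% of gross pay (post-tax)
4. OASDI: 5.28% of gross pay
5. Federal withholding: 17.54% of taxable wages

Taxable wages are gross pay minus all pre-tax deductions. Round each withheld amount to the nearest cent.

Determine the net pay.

$4010.03

457(b) deferral: $6105.78 × 0.091 = $555.63
Taxable wages = $6105.78 − $555.63 = $5550.15
Federal withholding: $5550.15 × 0.1754 = $973.50
Paid family leave insurance: $6105.78 × 0.01 = $61.06
OASDI: $6105.78 × 0.0528 = $322.39
Employee stock purchase plan: $6105.78 × 0.03 = $183.17
Total deductions = $555.63 + $973.50 + $61.06 + $322.39 + $183.17 = $2095.75
Net pay = $6105.78 − $2095.75 = $4010.03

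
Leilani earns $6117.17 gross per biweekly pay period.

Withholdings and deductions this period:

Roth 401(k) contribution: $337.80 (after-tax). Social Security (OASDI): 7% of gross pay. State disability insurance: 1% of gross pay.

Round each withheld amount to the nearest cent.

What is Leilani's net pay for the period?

State disability insurance: $6117.17 × 0.01 = $61.17
Social Security (OASDI): $6117.17 × 0.07 = $428.20
Roth 401(k) contribution: $337.80
Total deductions = $61.17 + $428.20 + $337.80 = $827.17
Net pay = $6117.17 − $827.17 = $5290.00

$5290.00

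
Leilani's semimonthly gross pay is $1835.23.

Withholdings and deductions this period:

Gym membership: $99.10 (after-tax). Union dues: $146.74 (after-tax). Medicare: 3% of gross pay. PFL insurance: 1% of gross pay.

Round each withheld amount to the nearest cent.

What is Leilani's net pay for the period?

$1515.98

Medicare: $1835.23 × 0.03 = $55.06
PFL insurance: $1835.23 × 0.01 = $18.35
Gym membership: $99.10
Union dues: $146.74
Total deductions = $55.06 + $18.35 + $99.10 + $146.74 = $319.25
Net pay = $1835.23 − $319.25 = $1515.98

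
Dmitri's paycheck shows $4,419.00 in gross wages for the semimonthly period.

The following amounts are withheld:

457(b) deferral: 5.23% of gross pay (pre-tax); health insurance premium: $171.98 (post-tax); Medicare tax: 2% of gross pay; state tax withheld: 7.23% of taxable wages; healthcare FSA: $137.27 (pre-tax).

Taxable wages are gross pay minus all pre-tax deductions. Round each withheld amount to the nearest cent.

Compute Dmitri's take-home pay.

$3,497.40

457(b) deferral: $4,419.00 × 0.0523 = $231.11
Healthcare FSA: $137.27
Pre-tax total = $231.11 + $137.27 = $368.38
Taxable wages = $4,419.00 − $368.38 = $4,050.62
State tax withheld: $4,050.62 × 0.0723 = $292.86
Medicare tax: $4,419.00 × 0.02 = $88.38
Health insurance premium: $171.98
Total deductions = $231.11 + $137.27 + $292.86 + $88.38 + $171.98 = $921.60
Net pay = $4,419.00 − $921.60 = $3,497.40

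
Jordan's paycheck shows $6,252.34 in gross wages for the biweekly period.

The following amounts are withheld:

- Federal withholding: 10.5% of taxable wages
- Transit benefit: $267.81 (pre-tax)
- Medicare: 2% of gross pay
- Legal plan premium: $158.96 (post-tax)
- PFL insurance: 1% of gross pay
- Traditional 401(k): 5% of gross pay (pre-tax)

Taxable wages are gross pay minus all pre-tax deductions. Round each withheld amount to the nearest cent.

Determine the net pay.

$4,729.83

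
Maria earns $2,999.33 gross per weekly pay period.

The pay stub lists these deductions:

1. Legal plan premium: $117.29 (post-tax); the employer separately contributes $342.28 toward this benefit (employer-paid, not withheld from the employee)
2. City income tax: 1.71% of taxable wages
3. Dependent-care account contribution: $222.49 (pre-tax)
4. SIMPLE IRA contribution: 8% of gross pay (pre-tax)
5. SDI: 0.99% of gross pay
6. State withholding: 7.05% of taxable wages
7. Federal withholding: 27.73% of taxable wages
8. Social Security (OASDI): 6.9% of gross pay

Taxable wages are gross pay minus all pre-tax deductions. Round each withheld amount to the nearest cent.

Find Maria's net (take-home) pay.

SIMPLE IRA contribution: $2,999.33 × 0.08 = $239.95
Dependent-care account contribution: $222.49
Pre-tax total = $239.95 + $222.49 = $462.44
Taxable wages = $2,999.33 − $462.44 = $2,536.89
Federal withholding: $2,536.89 × 0.2773 = $703.48
City income tax: $2,536.89 × 0.0171 = $43.38
State withholding: $2,536.89 × 0.0705 = $178.85
Social Security (OASDI): $2,999.33 × 0.069 = $206.95
SDI: $2,999.33 × 0.0099 = $29.69
Legal plan premium: $117.29
(Employer's $342.28 toward legal plan premium is not withheld from the employee.)
Total deductions = $239.95 + $222.49 + $703.48 + $43.38 + $178.85 + $206.95 + $29.69 + $117.29 = $1,742.08
Net pay = $2,999.33 − $1,742.08 = $1,257.25

$1,257.25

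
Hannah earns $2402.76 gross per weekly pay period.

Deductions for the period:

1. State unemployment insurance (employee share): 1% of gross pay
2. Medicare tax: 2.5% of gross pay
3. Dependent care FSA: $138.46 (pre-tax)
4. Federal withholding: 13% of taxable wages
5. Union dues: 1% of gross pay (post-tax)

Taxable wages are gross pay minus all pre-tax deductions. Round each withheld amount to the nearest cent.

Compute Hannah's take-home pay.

$1861.81

Dependent care FSA: $138.46
Taxable wages = $2402.76 − $138.46 = $2264.30
Federal withholding: $2264.30 × 0.13 = $294.36
Medicare tax: $2402.76 × 0.025 = $60.07
State unemployment insurance (employee share): $2402.76 × 0.01 = $24.03
Union dues: $2402.76 × 0.01 = $24.03
Total deductions = $138.46 + $294.36 + $60.07 + $24.03 + $24.03 = $540.95
Net pay = $2402.76 − $540.95 = $1861.81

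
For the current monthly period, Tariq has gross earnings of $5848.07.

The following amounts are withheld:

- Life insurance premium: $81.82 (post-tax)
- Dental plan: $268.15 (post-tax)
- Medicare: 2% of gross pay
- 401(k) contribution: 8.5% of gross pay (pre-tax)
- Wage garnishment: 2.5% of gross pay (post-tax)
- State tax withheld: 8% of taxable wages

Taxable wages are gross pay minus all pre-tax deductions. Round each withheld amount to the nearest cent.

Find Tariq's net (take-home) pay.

401(k) contribution: $5848.07 × 0.085 = $497.09
Taxable wages = $5848.07 − $497.09 = $5350.98
State tax withheld: $5350.98 × 0.08 = $428.08
Medicare: $5848.07 × 0.02 = $116.96
Life insurance premium: $81.82
Dental plan: $268.15
Wage garnishment: $5848.07 × 0.025 = $146.20
Total deductions = $497.09 + $428.08 + $116.96 + $81.82 + $268.15 + $146.20 = $1538.30
Net pay = $5848.07 − $1538.30 = $4309.77

$4309.77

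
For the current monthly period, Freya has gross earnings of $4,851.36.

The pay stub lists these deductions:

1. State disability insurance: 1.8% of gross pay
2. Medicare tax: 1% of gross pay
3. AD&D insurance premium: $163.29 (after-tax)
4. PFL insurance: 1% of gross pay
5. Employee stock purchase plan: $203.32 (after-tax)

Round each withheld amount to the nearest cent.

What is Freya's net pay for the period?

$4,300.41

State disability insurance: $4,851.36 × 0.018 = $87.32
PFL insurance: $4,851.36 × 0.01 = $48.51
Medicare tax: $4,851.36 × 0.01 = $48.51
AD&D insurance premium: $163.29
Employee stock purchase plan: $203.32
Total deductions = $87.32 + $48.51 + $48.51 + $163.29 + $203.32 = $550.95
Net pay = $4,851.36 − $550.95 = $4,300.41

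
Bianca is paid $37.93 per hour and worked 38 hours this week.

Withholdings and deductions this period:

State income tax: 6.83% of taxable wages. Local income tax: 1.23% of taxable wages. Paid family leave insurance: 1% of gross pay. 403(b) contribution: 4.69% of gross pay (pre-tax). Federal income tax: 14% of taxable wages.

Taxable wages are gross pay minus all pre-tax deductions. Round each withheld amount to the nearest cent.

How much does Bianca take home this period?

$1,056.28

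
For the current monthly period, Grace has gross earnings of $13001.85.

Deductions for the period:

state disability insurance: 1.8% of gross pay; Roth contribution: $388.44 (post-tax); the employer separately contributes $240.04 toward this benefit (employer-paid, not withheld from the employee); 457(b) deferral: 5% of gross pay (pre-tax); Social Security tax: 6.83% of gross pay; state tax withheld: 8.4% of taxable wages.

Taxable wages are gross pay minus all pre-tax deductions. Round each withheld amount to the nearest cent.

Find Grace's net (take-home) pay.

$9803.71

457(b) deferral: $13001.85 × 0.05 = $650.09
Taxable wages = $13001.85 − $650.09 = $12351.76
State tax withheld: $12351.76 × 0.084 = $1037.55
State disability insurance: $13001.85 × 0.018 = $234.03
Social Security tax: $13001.85 × 0.0683 = $888.03
Roth contribution: $388.44
(Employer's $240.04 toward Roth contribution is not withheld from the employee.)
Total deductions = $650.09 + $1037.55 + $234.03 + $888.03 + $388.44 = $3198.14
Net pay = $13001.85 − $3198.14 = $9803.71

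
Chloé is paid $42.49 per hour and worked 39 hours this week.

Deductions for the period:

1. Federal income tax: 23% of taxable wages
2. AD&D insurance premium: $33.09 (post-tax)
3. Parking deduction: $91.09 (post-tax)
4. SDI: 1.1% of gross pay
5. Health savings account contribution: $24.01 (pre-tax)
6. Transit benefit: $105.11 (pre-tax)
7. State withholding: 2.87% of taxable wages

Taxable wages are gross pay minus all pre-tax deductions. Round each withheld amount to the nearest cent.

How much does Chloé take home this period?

Gross pay: 39 × $42.49 = $1,657.11
Health savings account contribution: $24.01
Transit benefit: $105.11
Pre-tax total = $24.01 + $105.11 = $129.12
Taxable wages = $1,657.11 − $129.12 = $1,527.99
Federal income tax: $1,527.99 × 0.23 = $351.44
State withholding: $1,527.99 × 0.0287 = $43.85
SDI: $1,657.11 × 0.011 = $18.23
Parking deduction: $91.09
AD&D insurance premium: $33.09
Total deductions = $24.01 + $105.11 + $351.44 + $43.85 + $18.23 + $91.09 + $33.09 = $666.82
Net pay = $1,657.11 − $666.82 = $990.29

$990.29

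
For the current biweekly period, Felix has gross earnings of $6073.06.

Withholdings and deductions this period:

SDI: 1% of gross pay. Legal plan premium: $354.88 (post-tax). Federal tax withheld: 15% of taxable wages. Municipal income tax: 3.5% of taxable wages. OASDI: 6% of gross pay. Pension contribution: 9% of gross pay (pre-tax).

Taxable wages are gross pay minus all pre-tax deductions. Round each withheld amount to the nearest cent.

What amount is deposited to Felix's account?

Pension contribution: $6073.06 × 0.09 = $546.58
Taxable wages = $6073.06 − $546.58 = $5526.48
Federal tax withheld: $5526.48 × 0.15 = $828.97
Municipal income tax: $5526.48 × 0.035 = $193.43
OASDI: $6073.06 × 0.06 = $364.38
SDI: $6073.06 × 0.01 = $60.73
Legal plan premium: $354.88
Total deductions = $546.58 + $828.97 + $193.43 + $364.38 + $60.73 + $354.88 = $2348.97
Net pay = $6073.06 − $2348.97 = $3724.09

$3724.09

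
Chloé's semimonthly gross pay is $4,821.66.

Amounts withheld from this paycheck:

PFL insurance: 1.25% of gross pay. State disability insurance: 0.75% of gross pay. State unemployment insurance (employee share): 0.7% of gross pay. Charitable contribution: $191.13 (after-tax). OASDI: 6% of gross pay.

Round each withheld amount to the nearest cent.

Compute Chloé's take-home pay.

PFL insurance: $4,821.66 × 0.0125 = $60.27
State unemployment insurance (employee share): $4,821.66 × 0.007 = $33.75
State disability insurance: $4,821.66 × 0.0075 = $36.16
OASDI: $4,821.66 × 0.06 = $289.30
Charitable contribution: $191.13
Total deductions = $60.27 + $33.75 + $36.16 + $289.30 + $191.13 = $610.61
Net pay = $4,821.66 − $610.61 = $4,211.05

$4,211.05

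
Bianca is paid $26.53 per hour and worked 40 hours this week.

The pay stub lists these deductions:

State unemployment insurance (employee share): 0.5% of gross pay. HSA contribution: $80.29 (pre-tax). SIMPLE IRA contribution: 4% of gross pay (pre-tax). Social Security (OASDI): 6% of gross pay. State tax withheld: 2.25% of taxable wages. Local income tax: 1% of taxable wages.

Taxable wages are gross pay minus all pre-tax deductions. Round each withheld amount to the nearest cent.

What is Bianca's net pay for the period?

$838.98

Gross pay: 40 × $26.53 = $1,061.20
HSA contribution: $80.29
SIMPLE IRA contribution: $1,061.20 × 0.04 = $42.45
Pre-tax total = $80.29 + $42.45 = $122.74
Taxable wages = $1,061.20 − $122.74 = $938.46
Local income tax: $938.46 × 0.01 = $9.38
State tax withheld: $938.46 × 0.0225 = $21.12
Social Security (OASDI): $1,061.20 × 0.06 = $63.67
State unemployment insurance (employee share): $1,061.20 × 0.005 = $5.31
Total deductions = $80.29 + $42.45 + $9.38 + $21.12 + $63.67 + $5.31 = $222.22
Net pay = $1,061.20 − $222.22 = $838.98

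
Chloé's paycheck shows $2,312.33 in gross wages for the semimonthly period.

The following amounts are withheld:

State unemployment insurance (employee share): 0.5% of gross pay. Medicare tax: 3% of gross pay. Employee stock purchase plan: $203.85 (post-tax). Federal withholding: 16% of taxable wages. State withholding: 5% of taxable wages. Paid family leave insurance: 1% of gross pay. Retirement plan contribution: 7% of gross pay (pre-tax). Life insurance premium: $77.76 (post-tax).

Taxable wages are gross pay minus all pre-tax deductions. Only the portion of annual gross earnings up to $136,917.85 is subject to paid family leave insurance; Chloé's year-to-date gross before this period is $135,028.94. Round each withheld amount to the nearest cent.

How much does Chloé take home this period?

Retirement plan contribution: $2,312.33 × 0.07 = $161.86
Taxable wages = $2,312.33 − $161.86 = $2,150.47
State withholding: $2,150.47 × 0.05 = $107.52
Federal withholding: $2,150.47 × 0.16 = $344.08
Medicare tax: $2,312.33 × 0.03 = $69.37
State unemployment insurance (employee share): $2,312.33 × 0.005 = $11.56
Paid family leave insurance: only $136,917.85 − $135,028.94 = $1,888.91 of this check is subject → $1,888.91 × 0.01 = $18.89
Employee stock purchase plan: $203.85
Life insurance premium: $77.76
Total deductions = $161.86 + $107.52 + $344.08 + $69.37 + $11.56 + $18.89 + $203.85 + $77.76 = $994.89
Net pay = $2,312.33 − $994.89 = $1,317.44

$1,317.44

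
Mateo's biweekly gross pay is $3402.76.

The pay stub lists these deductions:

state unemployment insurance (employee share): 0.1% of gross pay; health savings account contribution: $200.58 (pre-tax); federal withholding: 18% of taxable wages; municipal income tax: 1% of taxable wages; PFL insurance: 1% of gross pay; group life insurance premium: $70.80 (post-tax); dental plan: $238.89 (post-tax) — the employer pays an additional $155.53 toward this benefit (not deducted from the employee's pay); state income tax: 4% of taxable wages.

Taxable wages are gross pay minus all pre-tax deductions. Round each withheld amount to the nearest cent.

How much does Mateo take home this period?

Health savings account contribution: $200.58
Taxable wages = $3402.76 − $200.58 = $3202.18
State income tax: $3202.18 × 0.04 = $128.09
Federal withholding: $3202.18 × 0.18 = $576.39
Municipal income tax: $3202.18 × 0.01 = $32.02
State unemployment insurance (employee share): $3402.76 × 0.001 = $3.40
PFL insurance: $3402.76 × 0.01 = $34.03
Group life insurance premium: $70.80
Dental plan: $238.89
(Employer's $155.53 toward dental plan is not withheld from the employee.)
Total deductions = $200.58 + $128.09 + $576.39 + $32.02 + $3.40 + $34.03 + $70.80 + $238.89 = $1284.20
Net pay = $3402.76 − $1284.20 = $2118.56

$2118.56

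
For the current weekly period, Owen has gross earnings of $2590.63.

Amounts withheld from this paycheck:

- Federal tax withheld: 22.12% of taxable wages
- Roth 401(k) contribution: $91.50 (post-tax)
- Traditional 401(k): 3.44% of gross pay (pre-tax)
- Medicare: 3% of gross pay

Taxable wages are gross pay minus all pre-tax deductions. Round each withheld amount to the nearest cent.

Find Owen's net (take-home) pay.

Traditional 401(k): $2590.63 × 0.0344 = $89.12
Taxable wages = $2590.63 − $89.12 = $2501.51
Federal tax withheld: $2501.51 × 0.2212 = $553.33
Medicare: $2590.63 × 0.03 = $77.72
Roth 401(k) contribution: $91.50
Total deductions = $89.12 + $553.33 + $77.72 + $91.50 = $811.67
Net pay = $2590.63 − $811.67 = $1778.96

$1778.96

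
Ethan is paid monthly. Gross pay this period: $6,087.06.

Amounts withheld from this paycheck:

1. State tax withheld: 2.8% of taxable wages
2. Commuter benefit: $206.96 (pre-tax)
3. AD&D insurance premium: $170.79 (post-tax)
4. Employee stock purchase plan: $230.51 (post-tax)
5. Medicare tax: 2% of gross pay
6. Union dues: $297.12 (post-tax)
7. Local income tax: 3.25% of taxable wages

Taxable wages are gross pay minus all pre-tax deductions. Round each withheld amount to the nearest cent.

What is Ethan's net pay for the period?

$4,704.20

Commuter benefit: $206.96
Taxable wages = $6,087.06 − $206.96 = $5,880.10
Local income tax: $5,880.10 × 0.0325 = $191.10
State tax withheld: $5,880.10 × 0.028 = $164.64
Medicare tax: $6,087.06 × 0.02 = $121.74
Employee stock purchase plan: $230.51
Union dues: $297.12
AD&D insurance premium: $170.79
Total deductions = $206.96 + $191.10 + $164.64 + $121.74 + $230.51 + $297.12 + $170.79 = $1,382.86
Net pay = $6,087.06 − $1,382.86 = $4,704.20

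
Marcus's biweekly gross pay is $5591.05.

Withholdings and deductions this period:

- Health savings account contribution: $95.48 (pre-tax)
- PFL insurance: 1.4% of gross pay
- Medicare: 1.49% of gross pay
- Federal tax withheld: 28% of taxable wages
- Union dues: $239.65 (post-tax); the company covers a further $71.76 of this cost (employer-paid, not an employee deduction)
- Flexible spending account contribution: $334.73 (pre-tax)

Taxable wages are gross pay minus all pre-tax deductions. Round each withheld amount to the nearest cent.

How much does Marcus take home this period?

Health savings account contribution: $95.48
Flexible spending account contribution: $334.73
Pre-tax total = $95.48 + $334.73 = $430.21
Taxable wages = $5591.05 − $430.21 = $5160.84
Federal tax withheld: $5160.84 × 0.28 = $1445.04
Medicare: $5591.05 × 0.0149 = $83.31
PFL insurance: $5591.05 × 0.014 = $78.27
Union dues: $239.65
(Employer's $71.76 toward union dues is not withheld from the employee.)
Total deductions = $95.48 + $334.73 + $1445.04 + $83.31 + $78.27 + $239.65 = $2276.48
Net pay = $5591.05 − $2276.48 = $3314.57

$3314.57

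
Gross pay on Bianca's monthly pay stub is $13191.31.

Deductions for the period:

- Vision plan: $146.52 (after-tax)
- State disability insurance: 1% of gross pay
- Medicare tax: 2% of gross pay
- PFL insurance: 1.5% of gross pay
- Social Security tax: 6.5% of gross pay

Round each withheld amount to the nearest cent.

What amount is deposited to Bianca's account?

$11593.74

State disability insurance: $13191.31 × 0.01 = $131.91
Social Security tax: $13191.31 × 0.065 = $857.44
Medicare tax: $13191.31 × 0.02 = $263.83
PFL insurance: $13191.31 × 0.015 = $197.87
Vision plan: $146.52
Total deductions = $131.91 + $857.44 + $263.83 + $197.87 + $146.52 = $1597.57
Net pay = $13191.31 − $1597.57 = $11593.74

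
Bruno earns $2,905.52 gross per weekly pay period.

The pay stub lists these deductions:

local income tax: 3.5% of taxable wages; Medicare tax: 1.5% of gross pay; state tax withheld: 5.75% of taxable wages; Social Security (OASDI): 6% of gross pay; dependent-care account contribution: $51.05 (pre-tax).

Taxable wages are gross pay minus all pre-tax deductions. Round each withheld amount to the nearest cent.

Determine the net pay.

$2,372.52

Dependent-care account contribution: $51.05
Taxable wages = $2,905.52 − $51.05 = $2,854.47
Local income tax: $2,854.47 × 0.035 = $99.91
State tax withheld: $2,854.47 × 0.0575 = $164.13
Medicare tax: $2,905.52 × 0.015 = $43.58
Social Security (OASDI): $2,905.52 × 0.06 = $174.33
Total deductions = $51.05 + $99.91 + $164.13 + $43.58 + $174.33 = $533.00
Net pay = $2,905.52 − $533.00 = $2,372.52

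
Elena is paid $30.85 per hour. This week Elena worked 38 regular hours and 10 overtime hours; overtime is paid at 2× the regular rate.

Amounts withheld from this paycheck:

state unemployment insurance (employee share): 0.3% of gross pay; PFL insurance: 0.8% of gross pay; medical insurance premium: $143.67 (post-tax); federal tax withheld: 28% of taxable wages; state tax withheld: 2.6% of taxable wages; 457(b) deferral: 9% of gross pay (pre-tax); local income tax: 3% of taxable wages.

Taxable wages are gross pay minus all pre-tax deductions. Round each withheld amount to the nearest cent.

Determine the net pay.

$917.82

Regular pay: 38 × $30.85 = $1172.30
Overtime pay: 10 × $30.85 × 2 = $617.00
Gross pay = $1172.30 + $617.00 = $1789.30
457(b) deferral: $1789.30 × 0.09 = $161.04
Taxable wages = $1789.30 − $161.04 = $1628.26
State tax withheld: $1628.26 × 0.026 = $42.33
Federal tax withheld: $1628.26 × 0.28 = $455.91
Local income tax: $1628.26 × 0.03 = $48.85
State unemployment insurance (employee share): $1789.30 × 0.003 = $5.37
PFL insurance: $1789.30 × 0.008 = $14.31
Medical insurance premium: $143.67
Total deductions = $161.04 + $42.33 + $455.91 + $48.85 + $5.37 + $14.31 + $143.67 = $871.48
Net pay = $1789.30 − $871.48 = $917.82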